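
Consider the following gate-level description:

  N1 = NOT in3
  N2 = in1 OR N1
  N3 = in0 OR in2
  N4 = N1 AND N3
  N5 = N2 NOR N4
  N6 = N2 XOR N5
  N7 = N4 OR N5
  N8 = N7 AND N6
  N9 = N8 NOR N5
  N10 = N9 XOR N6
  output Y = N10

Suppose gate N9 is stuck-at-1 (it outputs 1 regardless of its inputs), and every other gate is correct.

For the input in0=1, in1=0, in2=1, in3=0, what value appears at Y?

Propagate with N9 forced: N1=1, N2=1, N3=1, N4=1, N5=0, N6=1, N7=1, N8=1, N9=1 [stuck-at-1], N10=0.
So Y = 0. (Without the fault it would be 1.)

0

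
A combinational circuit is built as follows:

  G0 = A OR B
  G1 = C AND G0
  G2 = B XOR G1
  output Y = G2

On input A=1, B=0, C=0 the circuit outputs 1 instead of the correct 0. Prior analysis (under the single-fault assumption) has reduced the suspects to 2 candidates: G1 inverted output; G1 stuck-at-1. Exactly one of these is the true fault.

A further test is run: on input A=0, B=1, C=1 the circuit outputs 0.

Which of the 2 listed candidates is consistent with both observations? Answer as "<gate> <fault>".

G1 stuck-at-1

Evaluate each candidate on input A=0, B=1, C=1:
  G1 inverted output: G0=1, G1=0 [inverted output], G2=1 → 1 — eliminated
  G1 stuck-at-1: G0=1, G1=1 [stuck-at-1], G2=0 → 0 — matches
Only G1 stuck-at-1 reproduces the observed 0.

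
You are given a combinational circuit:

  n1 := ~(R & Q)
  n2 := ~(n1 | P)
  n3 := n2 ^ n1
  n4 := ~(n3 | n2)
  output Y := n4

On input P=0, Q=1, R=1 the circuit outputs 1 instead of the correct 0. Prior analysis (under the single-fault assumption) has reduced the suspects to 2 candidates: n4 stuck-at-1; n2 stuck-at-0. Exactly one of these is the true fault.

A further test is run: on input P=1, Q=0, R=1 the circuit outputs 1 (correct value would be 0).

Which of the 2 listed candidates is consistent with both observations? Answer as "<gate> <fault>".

n4 stuck-at-1

Evaluate each candidate on input P=1, Q=0, R=1:
  n4 stuck-at-1: n1=1, n2=0, n3=1, n4=1 [stuck-at-1] → 1 — matches
  n2 stuck-at-0: n1=1, n2=0 [stuck-at-0], n3=1, n4=0 → 0 — eliminated
Only n4 stuck-at-1 reproduces the observed 1.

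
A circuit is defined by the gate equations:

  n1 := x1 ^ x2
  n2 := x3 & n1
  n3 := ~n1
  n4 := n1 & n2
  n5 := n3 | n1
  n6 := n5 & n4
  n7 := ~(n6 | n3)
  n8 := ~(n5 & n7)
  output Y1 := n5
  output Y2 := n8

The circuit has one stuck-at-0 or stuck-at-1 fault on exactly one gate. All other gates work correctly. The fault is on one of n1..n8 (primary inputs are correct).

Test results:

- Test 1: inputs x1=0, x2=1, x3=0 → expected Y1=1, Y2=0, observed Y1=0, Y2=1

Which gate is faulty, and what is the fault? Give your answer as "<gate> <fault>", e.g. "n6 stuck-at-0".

n5 stuck-at-0

Fault-free values for test 1 (x1=0, x2=1, x3=0): n1=1, n2=0, n3=0, n4=0, n5=1, n6=0, n7=1, n8=0, giving Y1=1, Y2=0. Observed Y1=0, Y2=1.
Test 1: faults giving observed Y1=0, Y2=1 are {n5 stuck-at-0}.
Only n5 stuck-at-0 is consistent with every test.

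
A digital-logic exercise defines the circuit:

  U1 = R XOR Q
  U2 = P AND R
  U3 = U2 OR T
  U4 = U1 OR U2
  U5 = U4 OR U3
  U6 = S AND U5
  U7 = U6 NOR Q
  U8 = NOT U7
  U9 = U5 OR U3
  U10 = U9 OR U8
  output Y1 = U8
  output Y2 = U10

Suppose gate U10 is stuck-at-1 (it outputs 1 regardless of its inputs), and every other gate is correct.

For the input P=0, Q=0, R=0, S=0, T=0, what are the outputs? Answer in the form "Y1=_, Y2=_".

Y1=0, Y2=1

Propagate with U10 forced: U1=0, U2=0, U3=0, U4=0, U5=0, U6=0, U7=1, U8=0, U9=0, U10=1 [stuck-at-1].
So the outputs are Y1=0, Y2=1. (Without the fault they would be Y1=0, Y2=0.)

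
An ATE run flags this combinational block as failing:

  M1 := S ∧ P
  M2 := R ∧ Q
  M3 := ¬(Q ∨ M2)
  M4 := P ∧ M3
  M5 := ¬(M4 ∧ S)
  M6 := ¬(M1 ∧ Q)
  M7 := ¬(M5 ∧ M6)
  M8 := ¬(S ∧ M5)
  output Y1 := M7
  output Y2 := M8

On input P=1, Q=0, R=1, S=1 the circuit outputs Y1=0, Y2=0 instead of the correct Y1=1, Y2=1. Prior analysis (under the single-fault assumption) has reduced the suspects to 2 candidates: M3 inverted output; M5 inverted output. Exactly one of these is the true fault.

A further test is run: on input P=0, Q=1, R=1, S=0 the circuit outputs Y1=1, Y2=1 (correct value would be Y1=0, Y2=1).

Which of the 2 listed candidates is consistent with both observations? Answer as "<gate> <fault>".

Evaluate each candidate on input P=0, Q=1, R=1, S=0:
  M3 inverted output: M1=0, M2=1, M3=1 [inverted output], M4=0, M5=1, M6=1, M7=0, M8=1 → Y1=0, Y2=1 — eliminated
  M5 inverted output: M1=0, M2=1, M3=0, M4=0, M5=0 [inverted output], M6=1, M7=1, M8=1 → Y1=1, Y2=1 — matches
Only M5 inverted output reproduces the observed Y1=1, Y2=1.

M5 inverted output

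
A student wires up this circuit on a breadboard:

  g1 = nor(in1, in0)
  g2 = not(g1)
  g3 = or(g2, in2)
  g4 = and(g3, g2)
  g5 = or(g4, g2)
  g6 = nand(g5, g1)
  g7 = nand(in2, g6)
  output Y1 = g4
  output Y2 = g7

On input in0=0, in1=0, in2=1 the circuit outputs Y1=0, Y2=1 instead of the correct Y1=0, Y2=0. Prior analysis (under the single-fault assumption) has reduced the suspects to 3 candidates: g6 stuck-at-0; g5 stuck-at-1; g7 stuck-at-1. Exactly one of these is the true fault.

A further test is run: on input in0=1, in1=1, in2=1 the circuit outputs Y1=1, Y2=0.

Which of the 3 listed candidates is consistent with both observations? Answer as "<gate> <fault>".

g5 stuck-at-1

Evaluate each candidate on input in0=1, in1=1, in2=1:
  g6 stuck-at-0: g1=0, g2=1, g3=1, g4=1, g5=1, g6=0 [stuck-at-0], g7=1 → Y1=1, Y2=1 — eliminated
  g5 stuck-at-1: g1=0, g2=1, g3=1, g4=1, g5=1 [stuck-at-1], g6=1, g7=0 → Y1=1, Y2=0 — matches
  g7 stuck-at-1: g1=0, g2=1, g3=1, g4=1, g5=1, g6=1, g7=1 [stuck-at-1] → Y1=1, Y2=1 — eliminated
Only g5 stuck-at-1 reproduces the observed Y1=1, Y2=0.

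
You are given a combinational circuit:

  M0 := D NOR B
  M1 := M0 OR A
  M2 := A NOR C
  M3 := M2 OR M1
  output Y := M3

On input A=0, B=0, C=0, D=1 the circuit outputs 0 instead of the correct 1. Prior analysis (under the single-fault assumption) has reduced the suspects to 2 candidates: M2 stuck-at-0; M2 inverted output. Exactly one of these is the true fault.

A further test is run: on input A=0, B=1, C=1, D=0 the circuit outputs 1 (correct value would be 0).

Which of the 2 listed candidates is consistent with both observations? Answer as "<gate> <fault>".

M2 inverted output

Evaluate each candidate on input A=0, B=1, C=1, D=0:
  M2 stuck-at-0: M0=0, M1=0, M2=0 [stuck-at-0], M3=0 → 0 — eliminated
  M2 inverted output: M0=0, M1=0, M2=1 [inverted output], M3=1 → 1 — matches
Only M2 inverted output reproduces the observed 1.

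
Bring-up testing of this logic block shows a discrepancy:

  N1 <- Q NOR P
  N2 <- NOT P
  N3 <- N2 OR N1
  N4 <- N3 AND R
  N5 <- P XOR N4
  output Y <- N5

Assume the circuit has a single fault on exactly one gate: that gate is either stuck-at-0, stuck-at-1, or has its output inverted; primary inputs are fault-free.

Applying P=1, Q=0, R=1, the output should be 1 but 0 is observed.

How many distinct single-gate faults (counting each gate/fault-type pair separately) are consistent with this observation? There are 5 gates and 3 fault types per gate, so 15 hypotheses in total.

10

Fault-free: N1=0, N2=0, N3=0, N4=0, N5=1 → 1. Observed 0.
  N1: stuck-at-1, inverted output ✓; others ✗
  N2: stuck-at-1, inverted output ✓; others ✗
  N3: stuck-at-1, inverted output ✓; others ✗
  N4: stuck-at-1, inverted output ✓; others ✗
  N5: stuck-at-0, inverted output ✓; others ✗
Consistent faults: {N1 stuck-at-1, N1 inverted output, N2 stuck-at-1, N2 inverted output, N3 stuck-at-1, N3 inverted output, N4 stuck-at-1, N4 inverted output, N5 stuck-at-0, N5 inverted output} — 10 in all.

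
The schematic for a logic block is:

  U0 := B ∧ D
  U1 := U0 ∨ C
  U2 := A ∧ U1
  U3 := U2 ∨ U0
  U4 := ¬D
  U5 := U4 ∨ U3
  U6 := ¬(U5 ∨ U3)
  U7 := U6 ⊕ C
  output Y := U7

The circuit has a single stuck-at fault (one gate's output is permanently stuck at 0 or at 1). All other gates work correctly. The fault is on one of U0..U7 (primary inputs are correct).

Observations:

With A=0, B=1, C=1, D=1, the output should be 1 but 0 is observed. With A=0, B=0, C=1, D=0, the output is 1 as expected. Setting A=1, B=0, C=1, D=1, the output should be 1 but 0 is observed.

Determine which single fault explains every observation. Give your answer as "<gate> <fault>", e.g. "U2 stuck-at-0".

U3 stuck-at-0

Fault-free values for test 1 (A=0, B=1, C=1, D=1): U0=1, U1=1, U2=0, U3=1, U4=0, U5=1, U6=0, U7=1, giving Y=1. Observed 0.
Test 1: faults giving observed 0 are {U0 stuck-at-0, U3 stuck-at-0, U6 stuck-at-1, U7 stuck-at-0}.
Test 2 (A=0, B=0, C=1, D=0): fault-free U0=0, U1=1, U2=0, U3=0, U4=1, U5=1, U6=0, U7=1 → 1; observed 1. Eliminates U6 stuck-at-1, U7 stuck-at-0.
Test 3 (A=1, B=0, C=1, D=1): fault-free U0=0, U1=1, U2=1, U3=1, U4=0, U5=1, U6=0, U7=1 → 1; observed 0. Eliminates U0 stuck-at-0.
Only U3 stuck-at-0 is consistent with every test.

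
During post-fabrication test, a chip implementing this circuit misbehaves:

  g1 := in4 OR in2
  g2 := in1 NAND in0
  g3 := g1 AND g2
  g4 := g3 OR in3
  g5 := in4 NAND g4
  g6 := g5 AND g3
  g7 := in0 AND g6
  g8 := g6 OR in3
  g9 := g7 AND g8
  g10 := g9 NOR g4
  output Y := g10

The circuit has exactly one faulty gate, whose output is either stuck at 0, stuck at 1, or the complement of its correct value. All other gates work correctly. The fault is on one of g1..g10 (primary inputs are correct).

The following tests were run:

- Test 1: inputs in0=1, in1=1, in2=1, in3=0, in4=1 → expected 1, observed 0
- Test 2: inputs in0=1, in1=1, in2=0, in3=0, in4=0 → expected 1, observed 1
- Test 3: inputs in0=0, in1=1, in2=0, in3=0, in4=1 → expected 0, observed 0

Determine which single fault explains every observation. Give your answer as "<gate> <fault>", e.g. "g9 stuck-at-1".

g2 stuck-at-1

Fault-free values for test 1 (in0=1, in1=1, in2=1, in3=0, in4=1): g1=1, g2=0, g3=0, g4=0, g5=1, g6=0, g7=0, g8=0, g9=0, g10=1, giving Y=1. Observed 0.
Test 1: faults giving observed 0 are {g2 stuck-at-1, g2 inverted output, g3 stuck-at-1, g3 inverted output, g4 stuck-at-1, g4 inverted output, g6 stuck-at-1, g6 inverted output, g9 stuck-at-1, g9 inverted output, g10 stuck-at-0, g10 inverted output}.
Test 2 (in0=1, in1=1, in2=0, in3=0, in4=0): fault-free g1=0, g2=0, g3=0, g4=0, g5=1, g6=0, g7=0, g8=0, g9=0, g10=1 → 1; observed 1. Eliminates g3 stuck-at-1, g3 inverted output, g4 stuck-at-1, g4 inverted output, g6 stuck-at-1, g6 inverted output, g9 stuck-at-1, g9 inverted output, g10 stuck-at-0, g10 inverted output.
Test 3 (in0=0, in1=1, in2=0, in3=0, in4=1): fault-free g1=1, g2=1, g3=1, g4=1, g5=0, g6=0, g7=0, g8=0, g9=0, g10=0 → 0; observed 0. Eliminates g2 inverted output.
Only g2 stuck-at-1 is consistent with every test.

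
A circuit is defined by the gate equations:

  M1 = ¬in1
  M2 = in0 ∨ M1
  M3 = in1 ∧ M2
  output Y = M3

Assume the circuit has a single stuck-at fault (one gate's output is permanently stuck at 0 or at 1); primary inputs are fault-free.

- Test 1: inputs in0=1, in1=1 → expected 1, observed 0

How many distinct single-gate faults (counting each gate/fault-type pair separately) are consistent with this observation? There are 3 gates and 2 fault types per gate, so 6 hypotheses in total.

2

Fault-free: M1=0, M2=1, M3=1 → 1. Observed 0.
  M1 stuck-at-0: output 1 ✗
  M1 stuck-at-1: output 1 ✗
  M2 stuck-at-0: output 0 ✓
  M2 stuck-at-1: output 1 ✗
  M3 stuck-at-0: output 0 ✓
  M3 stuck-at-1: output 1 ✗
Consistent faults: {M2 stuck-at-0, M3 stuck-at-0} — 2 in all.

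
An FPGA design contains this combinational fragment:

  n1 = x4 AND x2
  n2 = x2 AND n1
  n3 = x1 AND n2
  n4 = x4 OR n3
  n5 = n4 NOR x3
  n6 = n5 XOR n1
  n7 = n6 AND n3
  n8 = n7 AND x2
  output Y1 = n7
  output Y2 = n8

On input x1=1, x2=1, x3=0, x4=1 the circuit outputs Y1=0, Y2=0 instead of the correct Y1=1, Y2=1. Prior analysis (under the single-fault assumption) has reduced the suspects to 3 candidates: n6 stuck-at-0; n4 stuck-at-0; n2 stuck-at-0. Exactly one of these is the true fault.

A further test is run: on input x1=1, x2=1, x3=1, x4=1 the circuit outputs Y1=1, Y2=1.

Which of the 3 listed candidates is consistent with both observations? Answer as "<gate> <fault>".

Evaluate each candidate on input x1=1, x2=1, x3=1, x4=1:
  n6 stuck-at-0: n1=1, n2=1, n3=1, n4=1, n5=0, n6=0 [stuck-at-0], n7=0, n8=0 → Y1=0, Y2=0 — eliminated
  n4 stuck-at-0: n1=1, n2=1, n3=1, n4=0 [stuck-at-0], n5=0, n6=1, n7=1, n8=1 → Y1=1, Y2=1 — matches
  n2 stuck-at-0: n1=1, n2=0 [stuck-at-0], n3=0, n4=1, n5=0, n6=1, n7=0, n8=0 → Y1=0, Y2=0 — eliminated
Only n4 stuck-at-0 reproduces the observed Y1=1, Y2=1.

n4 stuck-at-0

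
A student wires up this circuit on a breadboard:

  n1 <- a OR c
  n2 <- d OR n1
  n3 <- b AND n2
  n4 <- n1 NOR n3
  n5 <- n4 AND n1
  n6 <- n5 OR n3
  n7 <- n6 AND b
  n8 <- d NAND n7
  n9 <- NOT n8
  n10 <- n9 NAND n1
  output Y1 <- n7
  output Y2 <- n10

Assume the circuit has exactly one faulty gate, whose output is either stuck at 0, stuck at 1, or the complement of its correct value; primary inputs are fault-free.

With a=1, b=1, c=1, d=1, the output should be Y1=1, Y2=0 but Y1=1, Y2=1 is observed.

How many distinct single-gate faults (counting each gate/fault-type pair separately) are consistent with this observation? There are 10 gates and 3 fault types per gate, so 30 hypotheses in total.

Fault-free: n1=1, n2=1, n3=1, n4=0, n5=0, n6=1, n7=1, n8=0, n9=1, n10=0 → Y1=1, Y2=0. Observed Y1=1, Y2=1.
  n1: stuck-at-0, inverted output ✓; others ✗
  n2: none of the 3 fault types match ✗
  n3: none of the 3 fault types match ✗
  n4: none of the 3 fault types match ✗
  n5: none of the 3 fault types match ✗
  n6: none of the 3 fault types match ✗
  n7: none of the 3 fault types match ✗
  n8: stuck-at-1, inverted output ✓; others ✗
  n9: stuck-at-0, inverted output ✓; others ✗
  n10: stuck-at-1, inverted output ✓; others ✗
Consistent faults: {n1 stuck-at-0, n1 inverted output, n8 stuck-at-1, n8 inverted output, n9 stuck-at-0, n9 inverted output, n10 stuck-at-1, n10 inverted output} — 8 in all.

8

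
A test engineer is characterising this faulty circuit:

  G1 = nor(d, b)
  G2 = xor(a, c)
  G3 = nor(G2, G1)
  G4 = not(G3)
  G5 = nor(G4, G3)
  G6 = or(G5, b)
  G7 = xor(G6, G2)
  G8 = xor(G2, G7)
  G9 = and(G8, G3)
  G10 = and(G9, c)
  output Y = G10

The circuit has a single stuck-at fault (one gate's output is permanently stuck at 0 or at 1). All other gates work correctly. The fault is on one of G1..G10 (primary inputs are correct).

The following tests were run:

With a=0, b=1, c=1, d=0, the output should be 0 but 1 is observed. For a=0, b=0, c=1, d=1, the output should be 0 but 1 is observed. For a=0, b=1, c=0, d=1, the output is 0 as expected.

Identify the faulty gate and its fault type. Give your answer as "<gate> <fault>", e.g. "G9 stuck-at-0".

Fault-free values for test 1 (a=0, b=1, c=1, d=0): G1=0, G2=1, G3=0, G4=1, G5=0, G6=1, G7=0, G8=1, G9=0, G10=0, giving Y=0. Observed 1.
Test 1: faults giving observed 1 are {G2 stuck-at-0, G3 stuck-at-1, G9 stuck-at-1, G10 stuck-at-1}.
Test 2 (a=0, b=0, c=1, d=1): fault-free G1=0, G2=1, G3=0, G4=1, G5=0, G6=0, G7=1, G8=0, G9=0, G10=0 → 0; observed 1. Eliminates G2 stuck-at-0, G3 stuck-at-1.
Test 3 (a=0, b=1, c=0, d=1): fault-free G1=0, G2=0, G3=1, G4=0, G5=0, G6=1, G7=1, G8=1, G9=1, G10=0 → 0; observed 0. Eliminates G10 stuck-at-1.
Only G9 stuck-at-1 is consistent with every test.

G9 stuck-at-1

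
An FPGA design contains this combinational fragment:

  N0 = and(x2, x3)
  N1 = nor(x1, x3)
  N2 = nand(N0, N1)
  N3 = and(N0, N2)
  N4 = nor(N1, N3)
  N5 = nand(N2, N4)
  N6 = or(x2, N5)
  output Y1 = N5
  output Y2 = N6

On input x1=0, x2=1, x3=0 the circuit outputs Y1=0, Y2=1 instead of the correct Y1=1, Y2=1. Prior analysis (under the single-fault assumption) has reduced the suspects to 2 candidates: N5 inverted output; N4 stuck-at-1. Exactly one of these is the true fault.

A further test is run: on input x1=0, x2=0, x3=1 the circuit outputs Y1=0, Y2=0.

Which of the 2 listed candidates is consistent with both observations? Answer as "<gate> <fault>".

N4 stuck-at-1

Evaluate each candidate on input x1=0, x2=0, x3=1:
  N5 inverted output: N0=0, N1=0, N2=1, N3=0, N4=1, N5=1 [inverted output], N6=1 → Y1=1, Y2=1 — eliminated
  N4 stuck-at-1: N0=0, N1=0, N2=1, N3=0, N4=1 [stuck-at-1], N5=0, N6=0 → Y1=0, Y2=0 — matches
Only N4 stuck-at-1 reproduces the observed Y1=0, Y2=0.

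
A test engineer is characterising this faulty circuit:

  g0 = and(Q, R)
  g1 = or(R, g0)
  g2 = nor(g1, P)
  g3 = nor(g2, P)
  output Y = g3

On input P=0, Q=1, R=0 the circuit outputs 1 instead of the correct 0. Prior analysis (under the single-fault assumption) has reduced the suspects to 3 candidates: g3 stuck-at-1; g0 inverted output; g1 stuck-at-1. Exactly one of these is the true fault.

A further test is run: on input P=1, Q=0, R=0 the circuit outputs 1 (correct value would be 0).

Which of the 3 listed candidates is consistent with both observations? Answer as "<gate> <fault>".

g3 stuck-at-1

Evaluate each candidate on input P=1, Q=0, R=0:
  g3 stuck-at-1: g0=0, g1=0, g2=0, g3=1 [stuck-at-1] → 1 — matches
  g0 inverted output: g0=1 [inverted output], g1=1, g2=0, g3=0 → 0 — eliminated
  g1 stuck-at-1: g0=0, g1=1 [stuck-at-1], g2=0, g3=0 → 0 — eliminated
Only g3 stuck-at-1 reproduces the observed 1.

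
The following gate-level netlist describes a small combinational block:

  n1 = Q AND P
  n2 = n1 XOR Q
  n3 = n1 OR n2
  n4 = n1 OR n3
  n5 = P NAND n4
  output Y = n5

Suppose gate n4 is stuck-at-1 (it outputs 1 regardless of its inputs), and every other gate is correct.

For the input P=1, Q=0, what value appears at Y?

0

Propagate with n4 forced: n1=0, n2=0, n3=0, n4=1 [stuck-at-1], n5=0.
So Y = 0. (Without the fault it would be 1.)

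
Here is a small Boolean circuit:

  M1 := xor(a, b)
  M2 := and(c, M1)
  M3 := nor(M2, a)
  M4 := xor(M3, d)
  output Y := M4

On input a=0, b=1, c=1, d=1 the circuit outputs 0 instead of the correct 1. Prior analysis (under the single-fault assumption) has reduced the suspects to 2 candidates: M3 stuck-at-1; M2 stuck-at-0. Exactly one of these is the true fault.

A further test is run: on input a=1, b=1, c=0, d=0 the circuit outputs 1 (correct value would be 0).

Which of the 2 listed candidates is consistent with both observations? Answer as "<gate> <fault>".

Evaluate each candidate on input a=1, b=1, c=0, d=0:
  M3 stuck-at-1: M1=0, M2=0, M3=1 [stuck-at-1], M4=1 → 1 — matches
  M2 stuck-at-0: M1=0, M2=0 [stuck-at-0], M3=0, M4=0 → 0 — eliminated
Only M3 stuck-at-1 reproduces the observed 1.

M3 stuck-at-1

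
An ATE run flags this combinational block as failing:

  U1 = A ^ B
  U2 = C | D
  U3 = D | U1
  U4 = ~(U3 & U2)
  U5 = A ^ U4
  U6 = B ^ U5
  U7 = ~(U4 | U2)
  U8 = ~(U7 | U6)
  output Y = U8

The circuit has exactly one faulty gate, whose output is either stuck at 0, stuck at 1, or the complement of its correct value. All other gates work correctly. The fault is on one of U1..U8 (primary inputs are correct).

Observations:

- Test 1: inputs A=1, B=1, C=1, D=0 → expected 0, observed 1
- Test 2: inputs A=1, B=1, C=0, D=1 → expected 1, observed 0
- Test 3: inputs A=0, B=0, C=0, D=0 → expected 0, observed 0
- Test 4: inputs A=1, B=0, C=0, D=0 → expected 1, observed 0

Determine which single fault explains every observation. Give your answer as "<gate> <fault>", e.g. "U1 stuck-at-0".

U4 inverted output

Fault-free values for test 1 (A=1, B=1, C=1, D=0): U1=0, U2=1, U3=0, U4=1, U5=0, U6=1, U7=0, U8=0, giving Y=0. Observed 1.
Test 1: faults giving observed 1 are {U1 stuck-at-1, U1 inverted output, U3 stuck-at-1, U3 inverted output, U4 stuck-at-0, U4 inverted output, U5 stuck-at-1, U5 inverted output, U6 stuck-at-0, U6 inverted output, U8 stuck-at-1, U8 inverted output}.
Test 2 (A=1, B=1, C=0, D=1): fault-free U1=0, U2=1, U3=1, U4=0, U5=1, U6=0, U7=0, U8=1 → 1; observed 0. Eliminates U1 stuck-at-1, U1 inverted output, U3 stuck-at-1, U4 stuck-at-0, U5 stuck-at-1, U6 stuck-at-0, U8 stuck-at-1.
Test 3 (A=0, B=0, C=0, D=0): fault-free U1=0, U2=0, U3=0, U4=1, U5=1, U6=1, U7=0, U8=0 → 0; observed 0. Eliminates U5 inverted output, U6 inverted output, U8 inverted output.
Test 4 (A=1, B=0, C=0, D=0): fault-free U1=1, U2=0, U3=1, U4=1, U5=0, U6=0, U7=0, U8=1 → 1; observed 0. Eliminates U3 inverted output.
Only U4 inverted output is consistent with every test.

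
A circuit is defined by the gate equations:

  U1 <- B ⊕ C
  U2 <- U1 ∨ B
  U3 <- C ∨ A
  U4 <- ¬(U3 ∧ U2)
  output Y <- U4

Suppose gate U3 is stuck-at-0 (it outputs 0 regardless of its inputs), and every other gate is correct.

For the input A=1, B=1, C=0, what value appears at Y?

1

Propagate with U3 forced: U1=1, U2=1, U3=0 [stuck-at-0], U4=1.
So Y = 1. (Without the fault it would be 0.)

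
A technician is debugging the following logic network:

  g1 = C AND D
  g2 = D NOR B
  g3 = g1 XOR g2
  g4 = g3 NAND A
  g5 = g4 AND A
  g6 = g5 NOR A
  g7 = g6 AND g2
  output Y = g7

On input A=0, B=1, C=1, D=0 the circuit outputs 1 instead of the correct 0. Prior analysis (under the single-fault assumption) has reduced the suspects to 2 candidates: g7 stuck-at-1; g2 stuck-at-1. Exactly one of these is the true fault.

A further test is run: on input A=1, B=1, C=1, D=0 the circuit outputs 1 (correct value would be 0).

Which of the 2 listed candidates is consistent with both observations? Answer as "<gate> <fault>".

g7 stuck-at-1

Evaluate each candidate on input A=1, B=1, C=1, D=0:
  g7 stuck-at-1: g1=0, g2=0, g3=0, g4=1, g5=1, g6=0, g7=1 [stuck-at-1] → 1 — matches
  g2 stuck-at-1: g1=0, g2=1 [stuck-at-1], g3=1, g4=0, g5=0, g6=0, g7=0 → 0 — eliminated
Only g7 stuck-at-1 reproduces the observed 1.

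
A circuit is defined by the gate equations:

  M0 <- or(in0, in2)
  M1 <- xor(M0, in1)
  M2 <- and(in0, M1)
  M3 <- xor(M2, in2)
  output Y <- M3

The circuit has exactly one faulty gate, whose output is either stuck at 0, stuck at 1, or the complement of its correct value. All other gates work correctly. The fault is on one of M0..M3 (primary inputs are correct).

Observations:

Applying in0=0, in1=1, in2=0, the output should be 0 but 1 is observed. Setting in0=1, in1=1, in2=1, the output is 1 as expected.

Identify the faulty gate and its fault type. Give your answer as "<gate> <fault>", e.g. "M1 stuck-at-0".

M3 stuck-at-1

Fault-free values for test 1 (in0=0, in1=1, in2=0): M0=0, M1=1, M2=0, M3=0, giving Y=0. Observed 1.
Test 1: faults giving observed 1 are {M2 stuck-at-1, M2 inverted output, M3 stuck-at-1, M3 inverted output}.
Test 2 (in0=1, in1=1, in2=1): fault-free M0=1, M1=0, M2=0, M3=1 → 1; observed 1. Eliminates M2 stuck-at-1, M2 inverted output, M3 inverted output.
Only M3 stuck-at-1 is consistent with every test.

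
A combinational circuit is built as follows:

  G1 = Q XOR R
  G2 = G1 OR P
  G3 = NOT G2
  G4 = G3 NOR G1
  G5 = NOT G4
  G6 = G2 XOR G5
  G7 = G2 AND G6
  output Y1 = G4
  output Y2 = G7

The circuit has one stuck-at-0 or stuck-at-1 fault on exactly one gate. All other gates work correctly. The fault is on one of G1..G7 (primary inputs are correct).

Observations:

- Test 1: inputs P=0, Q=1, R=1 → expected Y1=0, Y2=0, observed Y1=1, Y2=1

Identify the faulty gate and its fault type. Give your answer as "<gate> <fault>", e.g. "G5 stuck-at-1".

G2 stuck-at-1

Fault-free values for test 1 (P=0, Q=1, R=1): G1=0, G2=0, G3=1, G4=0, G5=1, G6=1, G7=0, giving Y1=0, Y2=0. Observed Y1=1, Y2=1.
Test 1: faults giving observed Y1=1, Y2=1 are {G2 stuck-at-1}.
Only G2 stuck-at-1 is consistent with every test.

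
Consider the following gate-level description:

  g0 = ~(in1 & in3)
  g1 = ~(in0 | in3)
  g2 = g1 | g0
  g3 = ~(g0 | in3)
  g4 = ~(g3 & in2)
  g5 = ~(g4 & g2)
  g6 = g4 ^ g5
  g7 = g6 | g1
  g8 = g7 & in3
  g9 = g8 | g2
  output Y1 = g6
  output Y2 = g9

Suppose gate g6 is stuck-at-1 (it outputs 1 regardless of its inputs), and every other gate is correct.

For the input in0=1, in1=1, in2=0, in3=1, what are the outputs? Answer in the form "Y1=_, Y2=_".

Propagate with g6 forced: g0=0, g1=0, g2=0, g3=0, g4=1, g5=1, g6=1 [stuck-at-1], g7=1, g8=1, g9=1.
So the outputs are Y1=1, Y2=1. (Without the fault they would be Y1=0, Y2=0.)

Y1=1, Y2=1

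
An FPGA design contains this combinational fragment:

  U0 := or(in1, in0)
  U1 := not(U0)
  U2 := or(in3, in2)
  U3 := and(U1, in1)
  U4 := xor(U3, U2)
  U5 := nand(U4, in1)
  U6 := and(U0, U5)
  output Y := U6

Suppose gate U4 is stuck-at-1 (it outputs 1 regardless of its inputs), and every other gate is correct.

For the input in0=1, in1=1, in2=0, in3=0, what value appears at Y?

0

Propagate with U4 forced: U0=1, U1=0, U2=0, U3=0, U4=1 [stuck-at-1], U5=0, U6=0.
So Y = 0. (Without the fault it would be 1.)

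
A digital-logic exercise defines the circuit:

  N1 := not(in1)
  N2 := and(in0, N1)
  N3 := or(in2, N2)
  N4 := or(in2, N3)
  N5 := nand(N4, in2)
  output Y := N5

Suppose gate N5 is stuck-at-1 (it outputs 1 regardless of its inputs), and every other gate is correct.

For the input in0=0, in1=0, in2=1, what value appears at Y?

1

Propagate with N5 forced: N1=1, N2=0, N3=1, N4=1, N5=1 [stuck-at-1].
So Y = 1. (Without the fault it would be 0.)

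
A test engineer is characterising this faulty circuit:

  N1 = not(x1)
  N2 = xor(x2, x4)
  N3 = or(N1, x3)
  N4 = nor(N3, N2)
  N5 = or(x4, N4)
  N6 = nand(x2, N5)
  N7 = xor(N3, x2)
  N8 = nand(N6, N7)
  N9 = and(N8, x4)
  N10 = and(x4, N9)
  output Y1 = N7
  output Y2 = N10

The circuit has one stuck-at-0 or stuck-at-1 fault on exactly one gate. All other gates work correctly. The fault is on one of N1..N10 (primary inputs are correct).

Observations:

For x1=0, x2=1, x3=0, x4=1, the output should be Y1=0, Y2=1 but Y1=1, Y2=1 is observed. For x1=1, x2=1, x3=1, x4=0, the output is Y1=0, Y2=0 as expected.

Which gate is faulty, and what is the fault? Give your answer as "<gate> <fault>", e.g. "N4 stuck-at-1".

Fault-free values for test 1 (x1=0, x2=1, x3=0, x4=1): N1=1, N2=0, N3=1, N4=0, N5=1, N6=0, N7=0, N8=1, N9=1, N10=1, giving Y1=0, Y2=1. Observed Y1=1, Y2=1.
Test 1: faults giving observed Y1=1, Y2=1 are {N1 stuck-at-0, N3 stuck-at-0, N7 stuck-at-1}.
Test 2 (x1=1, x2=1, x3=1, x4=0): fault-free N1=0, N2=1, N3=1, N4=0, N5=0, N6=1, N7=0, N8=1, N9=0, N10=0 → Y1=0, Y2=0; observed Y1=0, Y2=0. Eliminates N3 stuck-at-0, N7 stuck-at-1.
Only N1 stuck-at-0 is consistent with every test.

N1 stuck-at-0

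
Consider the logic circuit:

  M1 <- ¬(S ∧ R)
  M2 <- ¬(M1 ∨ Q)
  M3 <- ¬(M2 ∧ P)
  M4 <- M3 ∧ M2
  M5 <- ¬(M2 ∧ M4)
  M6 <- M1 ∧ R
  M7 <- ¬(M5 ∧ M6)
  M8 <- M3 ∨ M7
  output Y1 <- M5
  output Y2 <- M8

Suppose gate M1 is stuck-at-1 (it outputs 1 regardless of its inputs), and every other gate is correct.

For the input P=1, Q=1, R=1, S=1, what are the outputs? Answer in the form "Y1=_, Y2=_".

Y1=1, Y2=1

Propagate with M1 forced: M1=1 [stuck-at-1], M2=0, M3=1, M4=0, M5=1, M6=1, M7=0, M8=1.
So the outputs are Y1=1, Y2=1. (Same as the fault-free value — the fault is masked on this input.)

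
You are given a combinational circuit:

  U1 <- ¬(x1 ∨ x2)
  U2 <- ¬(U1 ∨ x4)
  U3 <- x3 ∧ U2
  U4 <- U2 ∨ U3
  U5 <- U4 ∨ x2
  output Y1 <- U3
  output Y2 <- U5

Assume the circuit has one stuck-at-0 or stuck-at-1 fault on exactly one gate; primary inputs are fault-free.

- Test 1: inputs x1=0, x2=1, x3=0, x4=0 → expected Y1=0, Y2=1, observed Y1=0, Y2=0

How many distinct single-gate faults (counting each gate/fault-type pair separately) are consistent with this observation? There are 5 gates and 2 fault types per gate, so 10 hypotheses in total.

Fault-free: U1=0, U2=1, U3=0, U4=1, U5=1 → Y1=0, Y2=1. Observed Y1=0, Y2=0.
  U1 stuck-at-0: output Y1=0, Y2=1 ✗
  U1 stuck-at-1: output Y1=0, Y2=1 ✗
  U2 stuck-at-0: output Y1=0, Y2=1 ✗
  U2 stuck-at-1: output Y1=0, Y2=1 ✗
  U3 stuck-at-0: output Y1=0, Y2=1 ✗
  U3 stuck-at-1: output Y1=1, Y2=1 ✗
  U4 stuck-at-0: output Y1=0, Y2=1 ✗
  U4 stuck-at-1: output Y1=0, Y2=1 ✗
  U5 stuck-at-0: output Y1=0, Y2=0 ✓
  U5 stuck-at-1: output Y1=0, Y2=1 ✗
Consistent faults: {U5 stuck-at-0} — 1 in all.

1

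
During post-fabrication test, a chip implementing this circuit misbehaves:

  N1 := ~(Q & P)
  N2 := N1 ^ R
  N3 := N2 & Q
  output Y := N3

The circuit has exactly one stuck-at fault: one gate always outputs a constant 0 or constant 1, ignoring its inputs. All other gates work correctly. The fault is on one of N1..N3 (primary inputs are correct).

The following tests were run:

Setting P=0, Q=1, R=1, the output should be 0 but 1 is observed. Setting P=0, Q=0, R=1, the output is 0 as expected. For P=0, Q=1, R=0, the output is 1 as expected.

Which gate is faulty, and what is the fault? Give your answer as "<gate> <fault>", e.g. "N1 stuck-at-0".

N2 stuck-at-1

Fault-free values for test 1 (P=0, Q=1, R=1): N1=1, N2=0, N3=0, giving Y=0. Observed 1.
Test 1: faults giving observed 1 are {N1 stuck-at-0, N2 stuck-at-1, N3 stuck-at-1}.
Test 2 (P=0, Q=0, R=1): fault-free N1=1, N2=0, N3=0 → 0; observed 0. Eliminates N3 stuck-at-1.
Test 3 (P=0, Q=1, R=0): fault-free N1=1, N2=1, N3=1 → 1; observed 1. Eliminates N1 stuck-at-0.
Only N2 stuck-at-1 is consistent with every test.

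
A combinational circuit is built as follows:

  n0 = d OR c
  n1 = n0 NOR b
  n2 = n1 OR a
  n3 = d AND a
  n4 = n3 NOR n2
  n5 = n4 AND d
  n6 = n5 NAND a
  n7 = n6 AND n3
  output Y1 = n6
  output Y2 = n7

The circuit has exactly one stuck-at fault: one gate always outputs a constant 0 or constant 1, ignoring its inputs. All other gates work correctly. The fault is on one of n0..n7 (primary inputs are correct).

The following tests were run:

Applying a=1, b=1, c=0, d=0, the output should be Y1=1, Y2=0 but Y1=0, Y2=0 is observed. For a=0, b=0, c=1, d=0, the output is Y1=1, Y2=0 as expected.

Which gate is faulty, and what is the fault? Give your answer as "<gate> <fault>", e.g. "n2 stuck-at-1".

Fault-free values for test 1 (a=1, b=1, c=0, d=0): n0=0, n1=0, n2=1, n3=0, n4=0, n5=0, n6=1, n7=0, giving Y1=1, Y2=0. Observed Y1=0, Y2=0.
Test 1: faults giving observed Y1=0, Y2=0 are {n5 stuck-at-1, n6 stuck-at-0}.
Test 2 (a=0, b=0, c=1, d=0): fault-free n0=1, n1=0, n2=0, n3=0, n4=1, n5=0, n6=1, n7=0 → Y1=1, Y2=0; observed Y1=1, Y2=0. Eliminates n6 stuck-at-0.
Only n5 stuck-at-1 is consistent with every test.

n5 stuck-at-1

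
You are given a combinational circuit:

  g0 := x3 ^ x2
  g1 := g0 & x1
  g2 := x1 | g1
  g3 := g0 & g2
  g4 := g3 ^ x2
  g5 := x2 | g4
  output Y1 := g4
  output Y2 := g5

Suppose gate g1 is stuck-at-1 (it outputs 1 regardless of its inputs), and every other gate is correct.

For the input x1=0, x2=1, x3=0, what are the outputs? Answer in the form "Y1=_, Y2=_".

Propagate with g1 forced: g0=1, g1=1 [stuck-at-1], g2=1, g3=1, g4=0, g5=1.
So the outputs are Y1=0, Y2=1. (Without the fault they would be Y1=1, Y2=1.)

Y1=0, Y2=1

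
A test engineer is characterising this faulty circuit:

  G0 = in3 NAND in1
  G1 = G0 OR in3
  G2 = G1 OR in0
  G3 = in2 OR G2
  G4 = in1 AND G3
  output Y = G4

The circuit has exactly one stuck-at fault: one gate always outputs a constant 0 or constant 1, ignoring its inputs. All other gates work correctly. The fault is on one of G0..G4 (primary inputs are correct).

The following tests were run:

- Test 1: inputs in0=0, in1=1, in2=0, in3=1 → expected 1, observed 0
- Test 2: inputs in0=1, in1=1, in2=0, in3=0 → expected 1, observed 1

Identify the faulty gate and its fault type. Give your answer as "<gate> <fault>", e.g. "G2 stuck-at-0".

Fault-free values for test 1 (in0=0, in1=1, in2=0, in3=1): G0=0, G1=1, G2=1, G3=1, G4=1, giving Y=1. Observed 0.
Test 1: faults giving observed 0 are {G1 stuck-at-0, G2 stuck-at-0, G3 stuck-at-0, G4 stuck-at-0}.
Test 2 (in0=1, in1=1, in2=0, in3=0): fault-free G0=1, G1=1, G2=1, G3=1, G4=1 → 1; observed 1. Eliminates G2 stuck-at-0, G3 stuck-at-0, G4 stuck-at-0.
Only G1 stuck-at-0 is consistent with every test.

G1 stuck-at-0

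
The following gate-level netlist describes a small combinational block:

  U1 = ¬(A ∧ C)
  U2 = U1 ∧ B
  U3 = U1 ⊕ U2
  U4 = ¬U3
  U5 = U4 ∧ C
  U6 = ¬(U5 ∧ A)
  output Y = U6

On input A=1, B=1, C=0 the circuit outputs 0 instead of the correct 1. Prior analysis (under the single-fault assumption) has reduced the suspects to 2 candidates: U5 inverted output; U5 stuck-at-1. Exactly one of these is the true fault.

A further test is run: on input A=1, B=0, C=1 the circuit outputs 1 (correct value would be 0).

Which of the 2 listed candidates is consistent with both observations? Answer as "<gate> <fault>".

U5 inverted output

Evaluate each candidate on input A=1, B=0, C=1:
  U5 inverted output: U1=0, U2=0, U3=0, U4=1, U5=0 [inverted output], U6=1 → 1 — matches
  U5 stuck-at-1: U1=0, U2=0, U3=0, U4=1, U5=1 [stuck-at-1], U6=0 → 0 — eliminated
Only U5 inverted output reproduces the observed 1.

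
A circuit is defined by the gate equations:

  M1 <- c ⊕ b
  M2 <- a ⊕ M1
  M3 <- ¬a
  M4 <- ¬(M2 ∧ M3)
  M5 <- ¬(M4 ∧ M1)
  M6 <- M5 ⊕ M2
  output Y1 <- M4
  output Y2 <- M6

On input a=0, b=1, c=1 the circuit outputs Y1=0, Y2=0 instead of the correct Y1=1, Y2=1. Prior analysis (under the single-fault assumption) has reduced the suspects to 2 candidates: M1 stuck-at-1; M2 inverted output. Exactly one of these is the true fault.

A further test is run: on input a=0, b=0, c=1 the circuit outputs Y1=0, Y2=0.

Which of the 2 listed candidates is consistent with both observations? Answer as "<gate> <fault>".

Evaluate each candidate on input a=0, b=0, c=1:
  M1 stuck-at-1: M1=1 [stuck-at-1], M2=1, M3=1, M4=0, M5=1, M6=0 → Y1=0, Y2=0 — matches
  M2 inverted output: M1=1, M2=0 [inverted output], M3=1, M4=1, M5=0, M6=0 → Y1=1, Y2=0 — eliminated
Only M1 stuck-at-1 reproduces the observed Y1=0, Y2=0.

M1 stuck-at-1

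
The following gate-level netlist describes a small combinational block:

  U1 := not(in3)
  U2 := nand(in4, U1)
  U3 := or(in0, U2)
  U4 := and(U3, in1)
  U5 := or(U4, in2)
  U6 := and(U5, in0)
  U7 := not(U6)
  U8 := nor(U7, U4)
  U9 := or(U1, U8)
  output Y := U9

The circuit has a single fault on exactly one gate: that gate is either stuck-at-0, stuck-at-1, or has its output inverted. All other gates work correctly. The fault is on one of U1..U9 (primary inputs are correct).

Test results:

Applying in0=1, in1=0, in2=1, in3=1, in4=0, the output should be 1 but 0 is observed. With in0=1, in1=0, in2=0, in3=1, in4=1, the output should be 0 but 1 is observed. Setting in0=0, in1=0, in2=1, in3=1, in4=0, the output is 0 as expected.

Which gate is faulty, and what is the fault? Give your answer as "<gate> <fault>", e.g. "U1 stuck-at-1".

U5 inverted output

Fault-free values for test 1 (in0=1, in1=0, in2=1, in3=1, in4=0): U1=0, U2=1, U3=1, U4=0, U5=1, U6=1, U7=0, U8=1, U9=1, giving Y=1. Observed 0.
Test 1: faults giving observed 0 are {U4 stuck-at-1, U4 inverted output, U5 stuck-at-0, U5 inverted output, U6 stuck-at-0, U6 inverted output, U7 stuck-at-1, U7 inverted output, U8 stuck-at-0, U8 inverted output, U9 stuck-at-0, U9 inverted output}.
Test 2 (in0=1, in1=0, in2=0, in3=1, in4=1): fault-free U1=0, U2=1, U3=1, U4=0, U5=0, U6=0, U7=1, U8=0, U9=0 → 0; observed 1. Eliminates U4 stuck-at-1, U4 inverted output, U5 stuck-at-0, U6 stuck-at-0, U7 stuck-at-1, U8 stuck-at-0, U9 stuck-at-0.
Test 3 (in0=0, in1=0, in2=1, in3=1, in4=0): fault-free U1=0, U2=1, U3=1, U4=0, U5=1, U6=0, U7=1, U8=0, U9=0 → 0; observed 0. Eliminates U6 inverted output, U7 inverted output, U8 inverted output, U9 inverted output.
Only U5 inverted output is consistent with every test.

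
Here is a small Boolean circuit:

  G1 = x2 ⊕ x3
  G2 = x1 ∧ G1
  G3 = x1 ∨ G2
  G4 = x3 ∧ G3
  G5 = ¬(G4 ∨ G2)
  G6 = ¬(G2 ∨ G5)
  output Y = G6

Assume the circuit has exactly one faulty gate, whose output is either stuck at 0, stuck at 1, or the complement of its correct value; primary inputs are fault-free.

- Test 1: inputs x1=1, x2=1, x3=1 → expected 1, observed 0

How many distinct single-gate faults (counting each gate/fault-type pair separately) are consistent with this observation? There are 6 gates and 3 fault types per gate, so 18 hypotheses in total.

12

Fault-free: G1=0, G2=0, G3=1, G4=1, G5=0, G6=1 → 1. Observed 0.
  G1: stuck-at-1, inverted output ✓; others ✗
  G2: stuck-at-1, inverted output ✓; others ✗
  G3: stuck-at-0, inverted output ✓; others ✗
  G4: stuck-at-0, inverted output ✓; others ✗
  G5: stuck-at-1, inverted output ✓; others ✗
  G6: stuck-at-0, inverted output ✓; others ✗
Consistent faults: {G1 stuck-at-1, G1 inverted output, G2 stuck-at-1, G2 inverted output, G3 stuck-at-0, G3 inverted output, G4 stuck-at-0, G4 inverted output, G5 stuck-at-1, G5 inverted output, G6 stuck-at-0, G6 inverted output} — 12 in all.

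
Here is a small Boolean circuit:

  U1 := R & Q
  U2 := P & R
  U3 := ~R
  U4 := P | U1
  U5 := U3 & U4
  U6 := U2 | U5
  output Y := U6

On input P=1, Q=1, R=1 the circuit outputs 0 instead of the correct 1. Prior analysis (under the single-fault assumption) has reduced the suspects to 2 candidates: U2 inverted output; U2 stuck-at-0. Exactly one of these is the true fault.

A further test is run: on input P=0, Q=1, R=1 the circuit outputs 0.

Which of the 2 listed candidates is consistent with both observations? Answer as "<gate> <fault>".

U2 stuck-at-0

Evaluate each candidate on input P=0, Q=1, R=1:
  U2 inverted output: U1=1, U2=1 [inverted output], U3=0, U4=1, U5=0, U6=1 → 1 — eliminated
  U2 stuck-at-0: U1=1, U2=0 [stuck-at-0], U3=0, U4=1, U5=0, U6=0 → 0 — matches
Only U2 stuck-at-0 reproduces the observed 0.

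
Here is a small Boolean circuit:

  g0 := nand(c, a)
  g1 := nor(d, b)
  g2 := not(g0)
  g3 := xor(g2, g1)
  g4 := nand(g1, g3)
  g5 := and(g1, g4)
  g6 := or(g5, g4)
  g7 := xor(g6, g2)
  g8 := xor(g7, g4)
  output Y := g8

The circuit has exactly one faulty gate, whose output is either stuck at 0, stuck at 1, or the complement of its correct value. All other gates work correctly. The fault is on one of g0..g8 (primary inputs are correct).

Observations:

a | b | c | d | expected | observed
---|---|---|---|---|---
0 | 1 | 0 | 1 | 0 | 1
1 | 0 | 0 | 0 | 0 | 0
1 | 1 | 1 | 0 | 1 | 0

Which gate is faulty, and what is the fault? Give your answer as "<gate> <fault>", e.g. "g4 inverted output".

Fault-free values for test 1 (a=0, b=1, c=0, d=1): g0=1, g1=0, g2=0, g3=0, g4=1, g5=0, g6=1, g7=1, g8=0, giving Y=0. Observed 1.
Test 1: faults giving observed 1 are {g0 stuck-at-0, g0 inverted output, g2 stuck-at-1, g2 inverted output, g6 stuck-at-0, g6 inverted output, g7 stuck-at-0, g7 inverted output, g8 stuck-at-1, g8 inverted output}.
Test 2 (a=1, b=0, c=0, d=0): fault-free g0=1, g1=1, g2=0, g3=1, g4=0, g5=0, g6=0, g7=0, g8=0 → 0; observed 0. Eliminates g0 stuck-at-0, g0 inverted output, g2 stuck-at-1, g2 inverted output, g6 inverted output, g7 inverted output, g8 stuck-at-1, g8 inverted output.
Test 3 (a=1, b=1, c=1, d=0): fault-free g0=0, g1=0, g2=1, g3=1, g4=1, g5=0, g6=1, g7=0, g8=1 → 1; observed 0. Eliminates g7 stuck-at-0.
Only g6 stuck-at-0 is consistent with every test.

g6 stuck-at-0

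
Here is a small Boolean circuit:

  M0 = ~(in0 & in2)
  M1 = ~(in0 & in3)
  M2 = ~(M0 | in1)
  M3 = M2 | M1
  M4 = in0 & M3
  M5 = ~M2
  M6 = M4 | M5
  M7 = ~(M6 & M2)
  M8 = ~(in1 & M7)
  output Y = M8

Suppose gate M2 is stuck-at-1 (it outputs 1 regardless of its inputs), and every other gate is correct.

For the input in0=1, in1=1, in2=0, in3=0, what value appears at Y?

Propagate with M2 forced: M0=1, M1=1, M2=1 [stuck-at-1], M3=1, M4=1, M5=0, M6=1, M7=0, M8=1.
So Y = 1. (Without the fault it would be 0.)

1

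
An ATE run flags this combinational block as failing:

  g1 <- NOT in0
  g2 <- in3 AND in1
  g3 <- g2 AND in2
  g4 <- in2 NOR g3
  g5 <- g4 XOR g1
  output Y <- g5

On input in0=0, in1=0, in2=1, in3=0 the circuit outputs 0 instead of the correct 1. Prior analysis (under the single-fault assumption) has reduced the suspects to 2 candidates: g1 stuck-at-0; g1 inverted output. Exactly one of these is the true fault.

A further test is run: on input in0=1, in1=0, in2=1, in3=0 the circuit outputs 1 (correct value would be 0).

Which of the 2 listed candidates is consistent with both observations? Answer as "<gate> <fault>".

Evaluate each candidate on input in0=1, in1=0, in2=1, in3=0:
  g1 stuck-at-0: g1=0 [stuck-at-0], g2=0, g3=0, g4=0, g5=0 → 0 — eliminated
  g1 inverted output: g1=1 [inverted output], g2=0, g3=0, g4=0, g5=1 → 1 — matches
Only g1 inverted output reproduces the observed 1.

g1 inverted output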